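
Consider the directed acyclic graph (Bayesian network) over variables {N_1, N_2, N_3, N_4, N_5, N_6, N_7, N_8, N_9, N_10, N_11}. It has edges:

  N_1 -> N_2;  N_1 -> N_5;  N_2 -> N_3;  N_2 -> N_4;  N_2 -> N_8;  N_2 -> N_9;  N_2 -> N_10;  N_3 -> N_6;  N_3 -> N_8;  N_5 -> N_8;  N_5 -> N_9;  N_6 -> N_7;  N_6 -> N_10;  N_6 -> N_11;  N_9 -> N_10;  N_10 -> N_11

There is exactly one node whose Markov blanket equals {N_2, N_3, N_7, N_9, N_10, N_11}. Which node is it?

The target node must have every member of {N_2, N_3, N_7, N_9, N_10, N_11} as a parent, child, or co-parent, and no others.
Parents of N_6: N_3; children: N_7, N_10, N_11; co-parents: N_2, N_9, N_10.
These exactly cover the given set, so the node is N_6.

N_6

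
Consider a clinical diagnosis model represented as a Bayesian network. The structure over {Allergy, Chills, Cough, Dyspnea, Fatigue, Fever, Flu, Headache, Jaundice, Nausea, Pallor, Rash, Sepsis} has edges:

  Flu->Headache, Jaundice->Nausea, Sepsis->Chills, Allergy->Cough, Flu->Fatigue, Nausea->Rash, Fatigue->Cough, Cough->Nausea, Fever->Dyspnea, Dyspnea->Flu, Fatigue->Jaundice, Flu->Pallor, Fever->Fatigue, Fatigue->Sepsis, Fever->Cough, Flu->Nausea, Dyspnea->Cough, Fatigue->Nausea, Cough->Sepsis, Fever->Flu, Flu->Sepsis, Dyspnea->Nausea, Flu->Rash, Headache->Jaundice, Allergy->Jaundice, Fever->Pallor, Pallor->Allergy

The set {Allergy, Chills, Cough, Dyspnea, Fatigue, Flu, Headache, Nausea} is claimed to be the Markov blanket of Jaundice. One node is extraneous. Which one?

Children of Jaundice: Nausea.
Jaundice's parents: Allergy, Fatigue, Headache.
Co-parents of Jaundice (other parents of its children):
  Nausea: Cough, Dyspnea, Fatigue, Flu
MB(Jaundice) = {Allergy, Cough, Dyspnea, Fatigue, Flu, Headache, Nausea}.
Chills is neither a parent, child, nor co-parent of Jaundice, so it does not belong.

Chills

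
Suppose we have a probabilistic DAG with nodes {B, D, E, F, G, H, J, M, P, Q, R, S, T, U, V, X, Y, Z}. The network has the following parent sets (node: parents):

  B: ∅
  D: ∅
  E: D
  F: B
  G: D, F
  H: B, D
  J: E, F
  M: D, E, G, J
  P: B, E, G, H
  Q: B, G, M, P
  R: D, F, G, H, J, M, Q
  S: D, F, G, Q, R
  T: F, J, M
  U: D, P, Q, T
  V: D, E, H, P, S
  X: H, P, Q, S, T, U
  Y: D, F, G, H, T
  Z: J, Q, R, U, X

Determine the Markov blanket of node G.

The Markov blanket of a node is its parents, its children, and the other parents of its children.
Pa(G) = {D, F}.
Children of G: M, P, Q, R, S, Y.
For each child, the remaining parents (spouses of G):
  M also has parents D, E, J.
  P also has parents B, E, H.
  Q's other parents are B, M, P.
  R's other parents are D, F, H, J, M, Q.
  parents(S) \ {G} = {D, F, Q, R}.
  parents(Y) \ {G} = {D, F, H, T}.
So the Markov blanket of G is {B, D, E, F, H, J, M, P, Q, R, S, T, Y}.

{B, D, E, F, H, J, M, P, Q, R, S, T, Y}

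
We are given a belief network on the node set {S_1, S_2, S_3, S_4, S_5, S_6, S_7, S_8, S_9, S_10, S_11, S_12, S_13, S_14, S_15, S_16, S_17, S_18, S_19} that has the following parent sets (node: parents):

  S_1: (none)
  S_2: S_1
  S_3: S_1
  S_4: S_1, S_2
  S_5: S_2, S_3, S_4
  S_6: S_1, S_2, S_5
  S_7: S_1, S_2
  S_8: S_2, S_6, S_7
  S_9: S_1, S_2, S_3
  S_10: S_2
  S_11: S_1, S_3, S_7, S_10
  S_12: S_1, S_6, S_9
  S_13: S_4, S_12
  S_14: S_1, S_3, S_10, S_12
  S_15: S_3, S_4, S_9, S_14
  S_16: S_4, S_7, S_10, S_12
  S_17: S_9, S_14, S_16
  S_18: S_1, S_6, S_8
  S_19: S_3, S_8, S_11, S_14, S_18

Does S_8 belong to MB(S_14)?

Yes

S_8 is a co-parent of S_14: both are parents of S_19.
So S_8 ∈ MB(S_14).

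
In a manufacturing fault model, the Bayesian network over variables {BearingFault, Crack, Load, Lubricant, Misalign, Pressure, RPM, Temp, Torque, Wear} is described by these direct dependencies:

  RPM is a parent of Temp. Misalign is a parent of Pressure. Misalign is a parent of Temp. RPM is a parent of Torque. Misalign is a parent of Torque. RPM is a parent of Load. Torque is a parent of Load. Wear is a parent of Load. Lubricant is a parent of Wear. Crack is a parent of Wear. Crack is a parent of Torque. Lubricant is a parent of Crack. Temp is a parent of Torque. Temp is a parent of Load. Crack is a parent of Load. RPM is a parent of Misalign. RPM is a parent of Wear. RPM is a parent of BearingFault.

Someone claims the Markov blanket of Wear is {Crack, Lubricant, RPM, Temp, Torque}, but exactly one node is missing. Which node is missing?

Recall MB(v) = parents ∪ children ∪ spouses, where spouses are the other parents of v's children.
Children of Wear: Load.
Parents of Wear: Crack, Lubricant, RPM.
Co-parents of Wear (other parents of its children):
  Load: Crack, RPM, Temp, Torque
MB(Wear) = {Crack, Load, Lubricant, RPM, Temp, Torque}.
Comparing with the claimed set, Load is missing.

Load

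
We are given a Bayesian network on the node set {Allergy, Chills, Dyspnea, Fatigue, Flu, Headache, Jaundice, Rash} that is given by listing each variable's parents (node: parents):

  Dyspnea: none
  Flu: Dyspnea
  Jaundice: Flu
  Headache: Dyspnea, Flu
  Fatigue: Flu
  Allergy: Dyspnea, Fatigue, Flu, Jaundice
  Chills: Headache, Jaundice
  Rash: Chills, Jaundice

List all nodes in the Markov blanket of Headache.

Recall MB(v) = parents ∪ children ∪ spouses, where spouses are the other parents of v's children.
Headache has child Chills.
Headache has parents Dyspnea, Flu.
For each child, the remaining parents (spouses of Headache):
  parents(Chills) \ {Headache} = {Jaundice}.
So the Markov blanket of Headache is {Chills, Dyspnea, Flu, Jaundice}.

{Chills, Dyspnea, Flu, Jaundice}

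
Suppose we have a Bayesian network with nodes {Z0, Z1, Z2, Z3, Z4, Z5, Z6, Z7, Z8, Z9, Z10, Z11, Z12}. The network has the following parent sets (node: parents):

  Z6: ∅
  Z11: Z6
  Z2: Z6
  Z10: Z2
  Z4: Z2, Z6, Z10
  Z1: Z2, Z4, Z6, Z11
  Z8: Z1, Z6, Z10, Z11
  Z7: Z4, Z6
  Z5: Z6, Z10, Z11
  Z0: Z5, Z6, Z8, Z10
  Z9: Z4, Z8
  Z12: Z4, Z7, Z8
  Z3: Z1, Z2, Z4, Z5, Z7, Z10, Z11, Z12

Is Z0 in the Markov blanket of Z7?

A node's Markov blanket = Pa ∪ Ch ∪ (parents of Ch other than the node itself).
Ch(Z7) = {Z3, Z12}.
Z7's parents: Z4, Z6.
Parents of each child, excluding Z7:
  Z12: Z4, Z8
  Z3: Z1, Z2, Z4, Z5, Z10, Z11, Z12
MB(Z7) = {Z1, Z2, Z3, Z4, Z5, Z6, Z8, Z10, Z11, Z12}; Z0 is not in this set.

No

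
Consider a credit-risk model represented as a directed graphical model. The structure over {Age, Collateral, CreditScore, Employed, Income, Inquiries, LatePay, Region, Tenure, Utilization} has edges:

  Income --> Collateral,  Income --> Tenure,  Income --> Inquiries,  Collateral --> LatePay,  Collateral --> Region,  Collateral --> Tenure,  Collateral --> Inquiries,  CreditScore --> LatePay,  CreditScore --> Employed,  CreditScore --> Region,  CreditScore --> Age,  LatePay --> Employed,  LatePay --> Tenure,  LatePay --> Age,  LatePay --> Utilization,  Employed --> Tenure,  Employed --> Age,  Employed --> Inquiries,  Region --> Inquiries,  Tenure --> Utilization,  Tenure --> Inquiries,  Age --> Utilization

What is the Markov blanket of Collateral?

{CreditScore, Employed, Income, Inquiries, LatePay, Region, Tenure}

A node's Markov blanket = Pa ∪ Ch ∪ (parents of Ch other than the node itself).
Collateral's parents: Income.
Children of Collateral: Inquiries, LatePay, Region, Tenure.
Other parents of Collateral's children:
  LatePay: CreditScore
  Region: CreditScore
  Tenure: Employed, Income, LatePay
  Inquiries: Employed, Income, Region, Tenure
So the Markov blanket of Collateral is {CreditScore, Employed, Income, Inquiries, LatePay, Region, Tenure}.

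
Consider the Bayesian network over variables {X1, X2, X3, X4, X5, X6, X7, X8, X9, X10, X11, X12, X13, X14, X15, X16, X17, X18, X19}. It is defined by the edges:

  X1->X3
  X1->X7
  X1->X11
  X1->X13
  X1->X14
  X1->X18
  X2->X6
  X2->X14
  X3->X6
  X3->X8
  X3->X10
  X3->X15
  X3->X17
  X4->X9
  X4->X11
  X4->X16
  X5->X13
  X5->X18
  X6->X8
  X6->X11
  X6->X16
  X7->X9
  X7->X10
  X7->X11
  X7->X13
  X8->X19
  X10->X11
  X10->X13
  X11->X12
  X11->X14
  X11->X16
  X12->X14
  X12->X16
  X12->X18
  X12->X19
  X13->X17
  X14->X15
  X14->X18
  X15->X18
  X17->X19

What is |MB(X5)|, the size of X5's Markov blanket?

8

By definition, MB(X5) is built from X5's parents, X5's children, and the co-parents of X5.
X5's parents: none.
Children of X5: X13, X18.
Parents of each child, excluding X5:
  parents(X13) \ {X5} = {X1, X7, X10}.
  X18's other parents are X1, X12, X14, X15.
MB(X5) = {X1, X7, X10, X12, X13, X14, X15, X18}, which has 8 nodes.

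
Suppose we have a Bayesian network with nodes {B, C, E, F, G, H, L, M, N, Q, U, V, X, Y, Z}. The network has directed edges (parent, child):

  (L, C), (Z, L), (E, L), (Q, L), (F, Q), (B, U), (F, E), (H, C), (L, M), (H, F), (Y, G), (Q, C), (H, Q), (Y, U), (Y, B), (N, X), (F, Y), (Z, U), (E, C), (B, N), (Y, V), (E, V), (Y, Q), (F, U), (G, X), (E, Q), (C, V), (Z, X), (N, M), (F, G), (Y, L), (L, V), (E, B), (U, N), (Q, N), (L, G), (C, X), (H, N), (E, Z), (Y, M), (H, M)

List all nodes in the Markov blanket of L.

{C, E, F, G, H, M, N, Q, V, Y, Z}

The Markov blanket of a node is its parents, its children, and the other parents of its children.
L has parents E, Q, Y, Z.
L has children C, G, M, V.
For each child, the remaining parents (spouses of L):
  G: F, Y
  C: E, H, Q
  M: H, N, Y
  V: C, E, Y
MB(L) = {C, E, F, G, H, M, N, Q, V, Y, Z}.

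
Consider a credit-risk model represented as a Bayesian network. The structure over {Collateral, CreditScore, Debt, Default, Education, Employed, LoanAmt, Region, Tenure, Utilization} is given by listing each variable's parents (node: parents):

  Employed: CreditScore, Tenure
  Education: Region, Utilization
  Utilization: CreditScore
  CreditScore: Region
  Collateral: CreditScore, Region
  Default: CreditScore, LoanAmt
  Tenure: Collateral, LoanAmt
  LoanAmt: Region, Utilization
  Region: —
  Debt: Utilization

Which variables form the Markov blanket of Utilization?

{CreditScore, Debt, Education, LoanAmt, Region}

The Markov blanket of a node is its parents, its children, and the other parents of its children.
Utilization has parent CreditScore.
Utilization has children Debt, Education, LoanAmt.
Co-parents of Utilization (other parents of its children):
  parents(Education) \ {Utilization} = {Region}.
  LoanAmt's other parent is Region.
  Debt: no additional parents.
So the Markov blanket of Utilization is {CreditScore, Debt, Education, LoanAmt, Region}.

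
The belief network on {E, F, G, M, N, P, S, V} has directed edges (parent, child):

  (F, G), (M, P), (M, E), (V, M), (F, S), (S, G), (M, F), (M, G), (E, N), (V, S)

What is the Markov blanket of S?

{F, G, M, V}

Parents of S: F, V.
Ch(S) = {G}.
Co-parents of S (other parents of its children):
  G's other parents are F, M.
So the Markov blanket of S is {F, G, M, V}.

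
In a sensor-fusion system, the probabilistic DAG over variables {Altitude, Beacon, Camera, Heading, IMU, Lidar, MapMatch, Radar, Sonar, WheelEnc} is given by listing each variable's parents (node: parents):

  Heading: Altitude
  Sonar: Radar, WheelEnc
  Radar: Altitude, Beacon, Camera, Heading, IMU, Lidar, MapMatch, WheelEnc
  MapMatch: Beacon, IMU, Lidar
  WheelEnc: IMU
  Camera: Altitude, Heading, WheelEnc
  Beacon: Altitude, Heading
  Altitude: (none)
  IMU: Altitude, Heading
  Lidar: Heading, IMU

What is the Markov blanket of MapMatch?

Pa(MapMatch) = {Beacon, IMU, Lidar}.
MapMatch has child Radar.
Co-parents of MapMatch (other parents of its children):
  Radar: Altitude, Beacon, Camera, Heading, IMU, Lidar, WheelEnc
So the Markov blanket of MapMatch is {Altitude, Beacon, Camera, Heading, IMU, Lidar, Radar, WheelEnc}.

{Altitude, Beacon, Camera, Heading, IMU, Lidar, Radar, WheelEnc}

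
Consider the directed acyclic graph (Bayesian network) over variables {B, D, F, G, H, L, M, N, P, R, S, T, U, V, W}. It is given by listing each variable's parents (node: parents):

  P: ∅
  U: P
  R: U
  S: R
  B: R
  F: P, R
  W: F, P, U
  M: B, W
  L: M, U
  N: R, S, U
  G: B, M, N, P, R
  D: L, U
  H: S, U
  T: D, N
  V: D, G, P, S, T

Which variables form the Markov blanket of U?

{D, F, H, L, M, N, P, R, S, W}

Recall MB(v) = parents ∪ children ∪ spouses, where spouses are the other parents of v's children.
Pa(U) = {P}.
U's children: D, H, L, N, R, W.
Co-parents of U (other parents of its children):
  R: no additional parents.
  parents(W) \ {U} = {F, P}.
  parents(L) \ {U} = {M}.
  N also has parents R, S.
  parents(D) \ {U} = {L}.
  parents(H) \ {U} = {S}.
So the Markov blanket of U is {D, F, H, L, M, N, P, R, S, W}.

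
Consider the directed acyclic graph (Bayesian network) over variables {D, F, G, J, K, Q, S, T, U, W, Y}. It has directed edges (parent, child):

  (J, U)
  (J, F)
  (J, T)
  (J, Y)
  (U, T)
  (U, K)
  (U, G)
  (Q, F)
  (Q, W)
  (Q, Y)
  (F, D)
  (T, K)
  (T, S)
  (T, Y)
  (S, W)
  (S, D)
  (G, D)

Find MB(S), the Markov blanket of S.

The Markov blanket of a node is its parents, its children, and the other parents of its children.
Parents of S: T.
S's children: D, W.
Other parents of S's children:
  W also has parent Q.
  parents(D) \ {S} = {F, G}.
So the Markov blanket of S is {D, F, G, Q, T, W}.

{D, F, G, Q, T, W}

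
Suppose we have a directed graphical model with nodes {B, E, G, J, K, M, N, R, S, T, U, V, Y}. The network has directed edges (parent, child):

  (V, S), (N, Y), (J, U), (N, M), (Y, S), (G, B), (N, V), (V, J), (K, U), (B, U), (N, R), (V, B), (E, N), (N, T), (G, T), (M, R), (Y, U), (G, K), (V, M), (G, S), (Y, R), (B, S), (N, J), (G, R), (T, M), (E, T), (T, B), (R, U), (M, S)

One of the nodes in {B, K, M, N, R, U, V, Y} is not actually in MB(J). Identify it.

M

J's parents: N, V.
Children of J: U.
Parents of each child, excluding J:
  U also has parents B, K, R, Y.
MB(J) = {B, K, N, R, U, V, Y}.
M is neither a parent, child, nor co-parent of J, so it does not belong.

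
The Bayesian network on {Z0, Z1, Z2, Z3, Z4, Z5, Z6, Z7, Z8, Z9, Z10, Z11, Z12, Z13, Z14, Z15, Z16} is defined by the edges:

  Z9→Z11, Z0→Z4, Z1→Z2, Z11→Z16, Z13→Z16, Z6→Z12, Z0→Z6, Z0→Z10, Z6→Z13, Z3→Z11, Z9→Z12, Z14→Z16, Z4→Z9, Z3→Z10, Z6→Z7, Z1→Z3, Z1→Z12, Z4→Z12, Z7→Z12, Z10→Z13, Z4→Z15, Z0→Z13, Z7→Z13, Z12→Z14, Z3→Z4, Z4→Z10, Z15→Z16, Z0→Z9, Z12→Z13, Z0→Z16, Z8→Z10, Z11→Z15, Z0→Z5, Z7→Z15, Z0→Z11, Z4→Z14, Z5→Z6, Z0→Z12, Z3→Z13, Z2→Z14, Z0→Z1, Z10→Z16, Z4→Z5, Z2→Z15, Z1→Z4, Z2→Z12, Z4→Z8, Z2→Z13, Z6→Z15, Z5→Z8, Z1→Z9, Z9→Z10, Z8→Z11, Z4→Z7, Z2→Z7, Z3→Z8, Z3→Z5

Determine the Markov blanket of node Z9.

A node's Markov blanket = Pa ∪ Ch ∪ (parents of Ch other than the node itself).
Pa(Z9) = {Z0, Z1, Z4}.
Z9 has children Z10, Z11, Z12.
Other parents of Z9's children:
  Z10: Z0, Z3, Z4, Z8
  Z11: Z0, Z3, Z8
  Z12: Z0, Z1, Z2, Z4, Z6, Z7
So the Markov blanket of Z9 is {Z0, Z1, Z2, Z3, Z4, Z6, Z7, Z8, Z10, Z11, Z12}.

{Z0, Z1, Z2, Z3, Z4, Z6, Z7, Z8, Z10, Z11, Z12}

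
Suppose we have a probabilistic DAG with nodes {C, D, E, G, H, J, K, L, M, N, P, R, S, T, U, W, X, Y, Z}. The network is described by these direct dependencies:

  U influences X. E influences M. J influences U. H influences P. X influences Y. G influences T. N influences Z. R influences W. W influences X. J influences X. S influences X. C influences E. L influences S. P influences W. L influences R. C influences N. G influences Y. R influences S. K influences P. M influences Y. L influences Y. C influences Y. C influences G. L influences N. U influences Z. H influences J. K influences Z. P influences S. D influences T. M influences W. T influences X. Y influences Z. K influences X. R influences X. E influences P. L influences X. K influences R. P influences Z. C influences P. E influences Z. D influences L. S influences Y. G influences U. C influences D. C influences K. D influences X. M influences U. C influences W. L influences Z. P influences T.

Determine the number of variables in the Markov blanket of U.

16

The Markov blanket of a node is its parents, its children, and the other parents of its children.
Children of U: X, Z.
Pa(U) = {G, J, M}.
For each child, the remaining parents (spouses of U):
  X also has parents D, J, K, L, R, S, T, W.
  Z also has parents E, K, L, N, P, Y.
MB(U) = {D, E, G, J, K, L, M, N, P, R, S, T, W, X, Y, Z}, which has 16 nodes.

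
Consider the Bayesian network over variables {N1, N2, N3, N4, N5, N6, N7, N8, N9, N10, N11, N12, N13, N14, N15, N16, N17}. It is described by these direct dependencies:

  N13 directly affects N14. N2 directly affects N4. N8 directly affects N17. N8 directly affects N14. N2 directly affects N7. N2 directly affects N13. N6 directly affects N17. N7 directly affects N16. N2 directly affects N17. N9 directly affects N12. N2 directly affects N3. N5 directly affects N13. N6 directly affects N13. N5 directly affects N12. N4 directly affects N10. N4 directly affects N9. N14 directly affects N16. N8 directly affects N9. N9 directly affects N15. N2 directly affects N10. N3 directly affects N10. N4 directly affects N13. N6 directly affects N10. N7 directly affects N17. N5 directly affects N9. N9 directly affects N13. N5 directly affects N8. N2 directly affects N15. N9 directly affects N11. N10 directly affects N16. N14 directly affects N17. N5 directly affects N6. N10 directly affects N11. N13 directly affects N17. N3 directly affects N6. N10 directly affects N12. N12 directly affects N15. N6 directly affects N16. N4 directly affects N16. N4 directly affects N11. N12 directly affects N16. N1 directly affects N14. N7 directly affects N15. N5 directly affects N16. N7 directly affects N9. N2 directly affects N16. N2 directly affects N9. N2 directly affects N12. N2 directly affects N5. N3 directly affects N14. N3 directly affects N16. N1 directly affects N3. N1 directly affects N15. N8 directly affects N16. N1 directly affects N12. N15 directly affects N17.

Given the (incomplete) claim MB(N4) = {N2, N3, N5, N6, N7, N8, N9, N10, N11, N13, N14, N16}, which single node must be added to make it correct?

N4 has parent N2.
N4's children: N9, N10, N11, N13, N16.
Co-parents of N4 (other parents of its children):
  N9 also has parents N2, N5, N7, N8.
  N10 also has parents N2, N3, N6.
  N11 also has parents N9, N10.
  N13 also has parents N2, N5, N6, N9.
  N16's other parents are N2, N3, N5, N6, N7, N8, N10, N12, N14.
MB(N4) = {N2, N3, N5, N6, N7, N8, N9, N10, N11, N12, N13, N14, N16}.
Comparing with the claimed set, N12 is missing.

N12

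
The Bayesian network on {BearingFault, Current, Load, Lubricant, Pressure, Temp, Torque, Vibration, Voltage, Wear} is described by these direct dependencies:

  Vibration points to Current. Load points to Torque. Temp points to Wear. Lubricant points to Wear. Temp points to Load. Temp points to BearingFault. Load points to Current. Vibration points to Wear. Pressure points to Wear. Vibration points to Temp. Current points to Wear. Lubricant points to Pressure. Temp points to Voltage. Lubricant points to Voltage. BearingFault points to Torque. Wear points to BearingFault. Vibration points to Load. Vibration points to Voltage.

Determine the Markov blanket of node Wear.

A node's Markov blanket = Pa ∪ Ch ∪ (parents of Ch other than the node itself).
Pa(Wear) = {Current, Lubricant, Pressure, Temp, Vibration}.
Wear's children: BearingFault.
Parents of each child, excluding Wear:
  parents(BearingFault) \ {Wear} = {Temp}.
Taking the union gives {BearingFault, Current, Lubricant, Pressure, Temp, Vibration}.

{BearingFault, Current, Lubricant, Pressure, Temp, Vibration}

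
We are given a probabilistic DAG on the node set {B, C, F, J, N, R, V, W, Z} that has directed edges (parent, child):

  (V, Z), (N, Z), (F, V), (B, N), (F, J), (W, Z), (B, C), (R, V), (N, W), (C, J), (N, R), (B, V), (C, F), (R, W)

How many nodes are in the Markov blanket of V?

By definition, MB(V) is built from V's parents, V's children, and the co-parents of V.
V has parents B, F, R.
V has child Z.
For each child, the remaining parents (spouses of V):
  Z also has parents N, W.
MB(V) = {B, F, N, R, W, Z}, which has 6 nodes.

6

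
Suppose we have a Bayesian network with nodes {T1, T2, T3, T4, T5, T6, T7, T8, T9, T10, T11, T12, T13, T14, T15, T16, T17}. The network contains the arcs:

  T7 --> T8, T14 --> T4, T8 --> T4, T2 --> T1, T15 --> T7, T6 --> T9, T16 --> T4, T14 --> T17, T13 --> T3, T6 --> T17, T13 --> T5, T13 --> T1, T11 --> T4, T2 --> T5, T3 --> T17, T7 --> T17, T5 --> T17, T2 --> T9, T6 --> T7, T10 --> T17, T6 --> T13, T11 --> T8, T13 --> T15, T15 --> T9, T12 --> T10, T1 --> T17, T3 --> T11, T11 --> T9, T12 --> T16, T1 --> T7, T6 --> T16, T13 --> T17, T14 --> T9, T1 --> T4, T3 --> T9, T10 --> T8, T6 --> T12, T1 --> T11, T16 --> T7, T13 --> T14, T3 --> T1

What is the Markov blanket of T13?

{T1, T2, T3, T5, T6, T7, T10, T14, T15, T17}

A node's Markov blanket = Pa ∪ Ch ∪ (parents of Ch other than the node itself).
Ch(T13) = {T1, T3, T5, T14, T15, T17}.
T13's parents: T6.
Other parents of T13's children:
  T15 has no other parent.
  T3: no additional parents.
  T1's other parents are T2, T3.
  parents(T5) \ {T13} = {T2}.
  T14 has no other parent.
  T17's other parents are T1, T3, T5, T6, T7, T10, T14.
So the Markov blanket of T13 is {T1, T2, T3, T5, T6, T7, T10, T14, T15, T17}.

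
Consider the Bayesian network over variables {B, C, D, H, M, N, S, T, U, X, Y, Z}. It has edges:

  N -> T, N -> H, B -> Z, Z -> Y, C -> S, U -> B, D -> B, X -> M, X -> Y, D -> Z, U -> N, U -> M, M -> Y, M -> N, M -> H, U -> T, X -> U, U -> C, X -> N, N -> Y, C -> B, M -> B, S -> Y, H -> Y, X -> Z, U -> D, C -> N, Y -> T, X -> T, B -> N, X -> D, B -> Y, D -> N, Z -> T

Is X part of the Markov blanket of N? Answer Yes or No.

X is a parent of N.
So X ∈ MB(N).

Yes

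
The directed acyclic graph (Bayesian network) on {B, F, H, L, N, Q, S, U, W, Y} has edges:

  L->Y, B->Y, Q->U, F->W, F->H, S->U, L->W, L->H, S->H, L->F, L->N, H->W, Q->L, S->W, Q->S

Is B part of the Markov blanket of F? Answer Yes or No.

Parents of F: L.
F has children H, W.
For each child, the remaining parents (spouses of F):
  H also has parents L, S.
  W's other parents are H, L, S.
MB(F) = {H, L, S, W}; B is not in this set.

No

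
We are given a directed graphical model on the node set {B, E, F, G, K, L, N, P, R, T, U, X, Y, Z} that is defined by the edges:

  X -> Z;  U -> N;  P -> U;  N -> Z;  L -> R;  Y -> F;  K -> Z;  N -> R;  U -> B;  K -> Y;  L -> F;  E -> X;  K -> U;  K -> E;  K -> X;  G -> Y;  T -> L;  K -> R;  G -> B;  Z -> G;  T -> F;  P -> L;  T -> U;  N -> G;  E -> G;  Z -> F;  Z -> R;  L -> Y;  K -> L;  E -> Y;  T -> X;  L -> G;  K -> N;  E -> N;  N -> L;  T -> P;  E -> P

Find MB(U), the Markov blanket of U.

Parents of U: K, P, T.
Ch(U) = {B, N}.
Co-parents of U (other parents of its children):
  N: E, K
  B: G
So the Markov blanket of U is {B, E, G, K, N, P, T}.

{B, E, G, K, N, P, T}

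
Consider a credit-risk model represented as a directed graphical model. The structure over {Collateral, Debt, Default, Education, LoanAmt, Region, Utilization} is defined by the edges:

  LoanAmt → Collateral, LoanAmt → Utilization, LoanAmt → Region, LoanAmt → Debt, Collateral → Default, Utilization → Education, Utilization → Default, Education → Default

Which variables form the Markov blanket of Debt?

{LoanAmt}

Ch(Debt) = {}.
Pa(Debt) = {LoanAmt}.
Debt has no children, so there are no co-parents.
Taking the union gives {LoanAmt}.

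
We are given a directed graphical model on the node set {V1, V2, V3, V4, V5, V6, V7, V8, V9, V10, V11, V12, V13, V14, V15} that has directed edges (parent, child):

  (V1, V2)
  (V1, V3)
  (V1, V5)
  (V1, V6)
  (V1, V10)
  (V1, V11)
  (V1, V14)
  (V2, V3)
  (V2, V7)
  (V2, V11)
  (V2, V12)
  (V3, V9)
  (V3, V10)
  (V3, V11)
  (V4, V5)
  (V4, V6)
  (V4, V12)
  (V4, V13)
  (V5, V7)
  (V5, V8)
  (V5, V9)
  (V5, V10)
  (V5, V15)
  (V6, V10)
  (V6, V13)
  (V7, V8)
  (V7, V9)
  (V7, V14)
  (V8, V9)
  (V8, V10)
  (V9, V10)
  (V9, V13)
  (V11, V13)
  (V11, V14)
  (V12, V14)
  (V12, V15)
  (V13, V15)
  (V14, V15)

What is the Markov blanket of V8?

{V1, V3, V5, V6, V7, V9, V10}

Recall MB(v) = parents ∪ children ∪ spouses, where spouses are the other parents of v's children.
V8's parents: V5, V7.
V8's children: V9, V10.
Parents of each child, excluding V8:
  V9: V3, V5, V7
  V10: V1, V3, V5, V6, V9
MB(V8) = {V1, V3, V5, V6, V7, V9, V10}.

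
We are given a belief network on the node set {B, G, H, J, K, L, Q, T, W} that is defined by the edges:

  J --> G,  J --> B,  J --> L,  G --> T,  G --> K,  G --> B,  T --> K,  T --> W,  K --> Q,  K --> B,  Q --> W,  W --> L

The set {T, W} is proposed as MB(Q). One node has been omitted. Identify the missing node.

A node's Markov blanket = Pa ∪ Ch ∪ (parents of Ch other than the node itself).
Q's parents: K.
Q's children: W.
For each child, the remaining parents (spouses of Q):
  parents(W) \ {Q} = {T}.
MB(Q) = {K, T, W}.
Comparing with the claimed set, K is missing.

K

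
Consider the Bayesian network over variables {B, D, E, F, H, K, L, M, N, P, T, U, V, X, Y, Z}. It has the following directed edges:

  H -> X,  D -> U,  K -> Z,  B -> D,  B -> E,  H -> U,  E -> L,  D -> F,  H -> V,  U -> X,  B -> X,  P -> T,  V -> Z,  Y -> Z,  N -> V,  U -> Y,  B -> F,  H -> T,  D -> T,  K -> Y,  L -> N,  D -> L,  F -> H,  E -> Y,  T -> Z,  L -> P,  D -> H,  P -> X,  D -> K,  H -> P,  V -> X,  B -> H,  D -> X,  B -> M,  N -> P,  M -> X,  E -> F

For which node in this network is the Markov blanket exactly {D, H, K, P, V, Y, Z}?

T

The target node must have every member of {D, H, K, P, V, Y, Z} as a parent, child, or co-parent, and no others.
Parents of T: D, H, P; children: Z; co-parents: K, V, Y.
These exactly cover the given set, so the node is T.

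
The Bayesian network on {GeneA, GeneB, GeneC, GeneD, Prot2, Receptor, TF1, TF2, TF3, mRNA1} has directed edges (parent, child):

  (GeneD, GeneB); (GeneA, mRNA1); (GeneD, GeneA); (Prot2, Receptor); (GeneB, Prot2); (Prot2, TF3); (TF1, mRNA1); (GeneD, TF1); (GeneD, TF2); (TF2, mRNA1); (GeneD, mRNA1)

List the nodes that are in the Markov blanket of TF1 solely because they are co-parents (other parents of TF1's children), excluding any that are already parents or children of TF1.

Children of TF1: mRNA1.
  parents(mRNA1) \ {TF1} = {GeneA, GeneD, TF2}.
Excluding nodes already adjacent to TF1 (GeneD, mRNA1), the co-parent-only contribution is {GeneA, TF2}.

{GeneA, TF2}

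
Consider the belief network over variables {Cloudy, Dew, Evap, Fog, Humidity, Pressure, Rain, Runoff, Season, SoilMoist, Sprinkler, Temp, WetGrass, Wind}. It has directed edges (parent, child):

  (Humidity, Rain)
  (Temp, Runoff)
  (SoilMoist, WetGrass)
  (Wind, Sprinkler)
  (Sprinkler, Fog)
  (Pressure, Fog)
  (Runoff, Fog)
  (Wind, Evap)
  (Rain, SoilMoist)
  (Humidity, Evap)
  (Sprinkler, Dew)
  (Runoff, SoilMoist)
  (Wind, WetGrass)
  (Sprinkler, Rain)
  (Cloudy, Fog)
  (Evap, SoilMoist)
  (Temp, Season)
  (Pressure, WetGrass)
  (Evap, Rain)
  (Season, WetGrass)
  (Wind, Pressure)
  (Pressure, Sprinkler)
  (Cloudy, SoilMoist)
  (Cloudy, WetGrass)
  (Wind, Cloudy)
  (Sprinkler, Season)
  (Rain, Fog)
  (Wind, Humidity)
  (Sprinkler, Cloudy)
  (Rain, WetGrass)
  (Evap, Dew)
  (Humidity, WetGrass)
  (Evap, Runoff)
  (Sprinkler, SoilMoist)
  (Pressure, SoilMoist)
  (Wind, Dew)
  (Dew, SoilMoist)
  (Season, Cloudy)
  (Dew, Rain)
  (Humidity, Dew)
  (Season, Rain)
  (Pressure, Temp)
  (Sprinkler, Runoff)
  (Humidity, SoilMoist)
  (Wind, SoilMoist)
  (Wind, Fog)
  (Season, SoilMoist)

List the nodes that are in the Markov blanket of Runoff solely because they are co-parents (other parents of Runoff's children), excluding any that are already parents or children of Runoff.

Children of Runoff: Fog, SoilMoist.
  parents(Fog) \ {Runoff} = {Cloudy, Pressure, Rain, Sprinkler, Wind}.
  parents(SoilMoist) \ {Runoff} = {Cloudy, Dew, Evap, Humidity, Pressure, Rain, Season, Sprinkler, Wind}.
Excluding nodes already adjacent to Runoff (Evap, Fog, SoilMoist, Sprinkler, Temp), the co-parent-only contribution is {Cloudy, Dew, Humidity, Pressure, Rain, Season, Wind}.

{Cloudy, Dew, Humidity, Pressure, Rain, Season, Wind}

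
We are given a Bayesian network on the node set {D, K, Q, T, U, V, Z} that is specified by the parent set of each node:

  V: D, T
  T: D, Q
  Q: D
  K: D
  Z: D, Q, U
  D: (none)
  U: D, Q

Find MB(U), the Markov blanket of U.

{D, Q, Z}

U has parents D, Q.
Ch(U) = {Z}.
Parents of each child, excluding U:
  Z: D, Q
MB(U) = {D, Q, Z}.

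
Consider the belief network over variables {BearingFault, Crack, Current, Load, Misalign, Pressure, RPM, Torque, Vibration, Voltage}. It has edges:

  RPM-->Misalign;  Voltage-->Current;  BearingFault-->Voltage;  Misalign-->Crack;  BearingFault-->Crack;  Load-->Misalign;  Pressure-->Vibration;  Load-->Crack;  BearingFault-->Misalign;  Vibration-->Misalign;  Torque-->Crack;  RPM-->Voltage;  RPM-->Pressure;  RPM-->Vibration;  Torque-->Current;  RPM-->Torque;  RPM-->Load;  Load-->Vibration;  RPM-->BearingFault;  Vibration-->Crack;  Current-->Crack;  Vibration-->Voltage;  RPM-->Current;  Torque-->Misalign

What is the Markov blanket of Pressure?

{Load, RPM, Vibration}

Pressure has parent RPM.
Ch(Pressure) = {Vibration}.
Parents of each child, excluding Pressure:
  Vibration also has parents Load, RPM.
Taking the union gives {Load, RPM, Vibration}.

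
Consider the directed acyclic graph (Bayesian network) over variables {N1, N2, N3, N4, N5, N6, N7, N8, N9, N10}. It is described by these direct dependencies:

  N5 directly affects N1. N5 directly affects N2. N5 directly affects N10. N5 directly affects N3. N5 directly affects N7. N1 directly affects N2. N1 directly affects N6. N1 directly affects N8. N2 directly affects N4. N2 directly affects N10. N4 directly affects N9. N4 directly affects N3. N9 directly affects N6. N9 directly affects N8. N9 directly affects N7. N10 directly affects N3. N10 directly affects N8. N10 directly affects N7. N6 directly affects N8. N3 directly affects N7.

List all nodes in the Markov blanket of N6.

{N1, N8, N9, N10}

By definition, MB(N6) is built from N6's parents, N6's children, and the co-parents of N6.
N6 has child N8.
Parents of N6: N1, N9.
For each child, the remaining parents (spouses of N6):
  N8: N1, N9, N10
Taking the union gives {N1, N8, N9, N10}.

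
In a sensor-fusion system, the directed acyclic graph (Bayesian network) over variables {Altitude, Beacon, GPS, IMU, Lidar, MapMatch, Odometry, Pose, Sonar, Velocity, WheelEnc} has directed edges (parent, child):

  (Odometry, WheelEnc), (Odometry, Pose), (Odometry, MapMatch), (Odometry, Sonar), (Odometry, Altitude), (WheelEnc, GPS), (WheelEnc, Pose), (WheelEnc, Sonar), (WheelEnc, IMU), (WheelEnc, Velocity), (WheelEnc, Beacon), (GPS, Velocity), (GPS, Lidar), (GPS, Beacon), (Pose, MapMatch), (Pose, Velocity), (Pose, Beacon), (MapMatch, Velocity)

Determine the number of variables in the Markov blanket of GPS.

6

Pa(GPS) = {WheelEnc}.
GPS has children Beacon, Lidar, Velocity.
For each child, the remaining parents (spouses of GPS):
  Velocity: MapMatch, Pose, WheelEnc
  Lidar: —
  Beacon: Pose, WheelEnc
MB(GPS) = {Beacon, Lidar, MapMatch, Pose, Velocity, WheelEnc}, which has 6 nodes.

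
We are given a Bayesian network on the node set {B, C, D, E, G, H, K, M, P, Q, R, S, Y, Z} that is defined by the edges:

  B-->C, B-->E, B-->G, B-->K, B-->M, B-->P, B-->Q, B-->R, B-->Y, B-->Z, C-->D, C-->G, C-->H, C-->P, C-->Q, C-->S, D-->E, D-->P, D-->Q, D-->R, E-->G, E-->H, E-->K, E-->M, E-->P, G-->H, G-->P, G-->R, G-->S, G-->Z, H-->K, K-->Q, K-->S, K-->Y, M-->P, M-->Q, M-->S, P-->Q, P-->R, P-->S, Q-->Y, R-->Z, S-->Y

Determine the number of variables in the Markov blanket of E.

Pa(E) = {B, D}.
E's children: G, H, K, M, P.
For each child, the remaining parents (spouses of E):
  G also has parents B, C.
  H's other parents are C, G.
  parents(K) \ {E} = {B, H}.
  parents(M) \ {E} = {B}.
  P also has parents B, C, D, G, M.
MB(E) = {B, C, D, G, H, K, M, P}, which has 8 nodes.

8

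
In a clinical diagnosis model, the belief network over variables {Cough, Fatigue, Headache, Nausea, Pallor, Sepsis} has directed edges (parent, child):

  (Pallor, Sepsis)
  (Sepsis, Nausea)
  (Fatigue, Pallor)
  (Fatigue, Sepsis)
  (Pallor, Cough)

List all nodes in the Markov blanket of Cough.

A node's Markov blanket = Pa ∪ Ch ∪ (parents of Ch other than the node itself).
Cough's children: none.
Pa(Cough) = {Pallor}.
Cough has no children, so there are no co-parents.
Union: {Pallor} ∪ {} ∪ {} = {Pallor}.

{Pallor}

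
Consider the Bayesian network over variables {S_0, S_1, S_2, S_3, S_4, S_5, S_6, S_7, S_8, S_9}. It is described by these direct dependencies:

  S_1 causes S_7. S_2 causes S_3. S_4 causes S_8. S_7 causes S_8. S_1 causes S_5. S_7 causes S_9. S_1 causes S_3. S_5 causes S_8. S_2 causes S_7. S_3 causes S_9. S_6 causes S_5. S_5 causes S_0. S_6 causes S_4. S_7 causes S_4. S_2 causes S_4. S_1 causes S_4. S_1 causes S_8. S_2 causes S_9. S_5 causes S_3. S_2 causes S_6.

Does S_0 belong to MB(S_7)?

Recall MB(v) = parents ∪ children ∪ spouses, where spouses are the other parents of v's children.
Ch(S_7) = {S_4, S_8, S_9}.
S_7's parents: S_1, S_2.
For each child, the remaining parents (spouses of S_7):
  S_4's other parents are S_1, S_2, S_6.
  S_8 also has parents S_1, S_4, S_5.
  S_9 also has parents S_2, S_3.
MB(S_7) = {S_1, S_2, S_3, S_4, S_5, S_6, S_8, S_9}; S_0 is not in this set.

No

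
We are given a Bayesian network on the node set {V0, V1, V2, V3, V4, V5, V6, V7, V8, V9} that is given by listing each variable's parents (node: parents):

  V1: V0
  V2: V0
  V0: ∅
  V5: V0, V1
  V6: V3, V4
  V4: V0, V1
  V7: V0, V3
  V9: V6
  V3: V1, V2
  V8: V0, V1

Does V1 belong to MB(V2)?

Yes

V1 is a co-parent of V2: both are parents of V3.
So V1 ∈ MB(V2).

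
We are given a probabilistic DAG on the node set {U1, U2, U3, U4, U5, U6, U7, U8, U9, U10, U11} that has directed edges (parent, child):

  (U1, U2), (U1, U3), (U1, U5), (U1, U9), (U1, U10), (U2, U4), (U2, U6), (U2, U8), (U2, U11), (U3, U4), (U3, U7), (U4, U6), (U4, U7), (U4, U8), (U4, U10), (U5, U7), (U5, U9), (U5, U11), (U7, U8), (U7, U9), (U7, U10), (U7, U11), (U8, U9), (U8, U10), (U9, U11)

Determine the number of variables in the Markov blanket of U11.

4

By definition, MB(U11) is built from U11's parents, U11's children, and the co-parents of U11.
U11 has parents U2, U5, U7, U9.
U11's children: none.
With no children, U11 has no spouses; the co-parent set is empty.
MB(U11) = {U2, U5, U7, U9}, which has 4 nodes.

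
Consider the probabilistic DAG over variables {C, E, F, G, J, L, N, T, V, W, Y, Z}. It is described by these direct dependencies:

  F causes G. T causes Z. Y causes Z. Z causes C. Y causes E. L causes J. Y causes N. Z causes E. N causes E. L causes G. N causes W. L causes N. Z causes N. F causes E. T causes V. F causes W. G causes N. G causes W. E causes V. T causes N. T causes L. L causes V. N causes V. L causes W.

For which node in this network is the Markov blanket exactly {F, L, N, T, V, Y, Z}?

E

The target node must have every member of {F, L, N, T, V, Y, Z} as a parent, child, or co-parent, and no others.
Parents of E: F, N, Y, Z; children: V; co-parents: L, N, T.
These exactly cover the given set, so the node is E.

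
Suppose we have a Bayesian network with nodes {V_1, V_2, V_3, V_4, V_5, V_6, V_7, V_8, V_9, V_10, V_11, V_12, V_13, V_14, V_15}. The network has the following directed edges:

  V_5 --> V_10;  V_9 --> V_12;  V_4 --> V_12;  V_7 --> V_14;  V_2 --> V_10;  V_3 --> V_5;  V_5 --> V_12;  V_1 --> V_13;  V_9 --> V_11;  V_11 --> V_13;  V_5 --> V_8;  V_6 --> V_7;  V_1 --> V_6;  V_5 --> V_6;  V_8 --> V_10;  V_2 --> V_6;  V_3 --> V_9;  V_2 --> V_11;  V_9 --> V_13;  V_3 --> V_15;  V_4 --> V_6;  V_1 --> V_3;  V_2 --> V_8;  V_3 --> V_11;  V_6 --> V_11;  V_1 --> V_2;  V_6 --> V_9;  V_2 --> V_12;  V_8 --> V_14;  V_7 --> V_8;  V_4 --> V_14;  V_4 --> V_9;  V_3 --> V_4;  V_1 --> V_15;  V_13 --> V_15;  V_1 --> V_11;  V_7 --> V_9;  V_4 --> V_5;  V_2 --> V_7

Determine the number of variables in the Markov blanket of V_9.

V_9 has children V_11, V_12, V_13.
Parents of V_9: V_3, V_4, V_6, V_7.
Parents of each child, excluding V_9:
  V_11: V_1, V_2, V_3, V_6
  V_12: V_2, V_4, V_5
  V_13: V_1, V_11
MB(V_9) = {V_1, V_2, V_3, V_4, V_5, V_6, V_7, V_11, V_12, V_13}, which has 10 nodes.

10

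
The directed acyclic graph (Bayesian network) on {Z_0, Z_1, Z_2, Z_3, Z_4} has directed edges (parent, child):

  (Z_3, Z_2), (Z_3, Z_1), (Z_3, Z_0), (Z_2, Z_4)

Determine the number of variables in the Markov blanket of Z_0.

A node's Markov blanket = Pa ∪ Ch ∪ (parents of Ch other than the node itself).
Z_0 has parent Z_3.
Ch(Z_0) = {}.
With no children, Z_0 has no spouses; the co-parent set is empty.
MB(Z_0) = {Z_3}, which has 1 node.

1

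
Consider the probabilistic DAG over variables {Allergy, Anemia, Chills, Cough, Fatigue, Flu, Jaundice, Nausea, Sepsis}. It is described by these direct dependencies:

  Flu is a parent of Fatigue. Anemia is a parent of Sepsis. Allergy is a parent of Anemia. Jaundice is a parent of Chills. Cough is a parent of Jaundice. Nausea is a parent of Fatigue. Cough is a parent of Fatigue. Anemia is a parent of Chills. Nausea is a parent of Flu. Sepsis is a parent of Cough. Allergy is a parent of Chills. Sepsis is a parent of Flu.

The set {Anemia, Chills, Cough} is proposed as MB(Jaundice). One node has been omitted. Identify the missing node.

By definition, MB(Jaundice) is built from Jaundice's parents, Jaundice's children, and the co-parents of Jaundice.
Jaundice has parent Cough.
Ch(Jaundice) = {Chills}.
Other parents of Jaundice's children:
  Chills also has parents Allergy, Anemia.
MB(Jaundice) = {Allergy, Anemia, Chills, Cough}.
Comparing with the claimed set, Allergy is missing.

Allergy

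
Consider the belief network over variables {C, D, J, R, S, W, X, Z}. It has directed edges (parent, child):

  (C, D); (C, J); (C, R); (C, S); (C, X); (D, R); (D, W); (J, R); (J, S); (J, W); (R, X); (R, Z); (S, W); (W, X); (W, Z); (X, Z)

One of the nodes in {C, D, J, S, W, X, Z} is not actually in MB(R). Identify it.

S

R has children X, Z.
R has parents C, D, J.
Co-parents of R (other parents of its children):
  parents(X) \ {R} = {C, W}.
  Z also has parents W, X.
MB(R) = {C, D, J, W, X, Z}.
S is neither a parent, child, nor co-parent of R, so it does not belong.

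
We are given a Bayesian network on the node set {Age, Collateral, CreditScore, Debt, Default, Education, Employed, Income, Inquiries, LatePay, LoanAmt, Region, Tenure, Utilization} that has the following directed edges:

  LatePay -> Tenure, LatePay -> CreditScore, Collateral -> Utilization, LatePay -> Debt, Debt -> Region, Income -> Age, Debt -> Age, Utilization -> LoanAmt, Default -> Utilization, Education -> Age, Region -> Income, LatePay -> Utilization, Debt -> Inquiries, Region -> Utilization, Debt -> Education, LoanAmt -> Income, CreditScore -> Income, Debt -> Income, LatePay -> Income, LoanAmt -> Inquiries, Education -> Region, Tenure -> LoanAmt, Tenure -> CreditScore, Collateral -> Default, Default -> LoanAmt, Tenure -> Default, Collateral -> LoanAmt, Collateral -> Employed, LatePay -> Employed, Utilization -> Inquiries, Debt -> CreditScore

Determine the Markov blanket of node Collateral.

A node's Markov blanket = Pa ∪ Ch ∪ (parents of Ch other than the node itself).
Collateral has no parents.
Collateral's children: Default, Employed, LoanAmt, Utilization.
Other parents of Collateral's children:
  Default: Tenure
  Utilization: Default, LatePay, Region
  Employed: LatePay
  LoanAmt: Default, Tenure, Utilization
MB(Collateral) = {Default, Employed, LatePay, LoanAmt, Region, Tenure, Utilization}.

{Default, Employed, LatePay, LoanAmt, Region, Tenure, Utilization}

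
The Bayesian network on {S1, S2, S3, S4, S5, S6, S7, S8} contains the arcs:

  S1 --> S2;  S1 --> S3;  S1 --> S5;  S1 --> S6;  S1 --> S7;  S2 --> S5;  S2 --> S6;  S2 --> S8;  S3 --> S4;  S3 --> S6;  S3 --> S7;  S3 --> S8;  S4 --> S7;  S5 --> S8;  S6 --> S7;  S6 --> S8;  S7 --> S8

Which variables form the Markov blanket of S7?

{S1, S2, S3, S4, S5, S6, S8}

Pa(S7) = {S1, S3, S4, S6}.
Ch(S7) = {S8}.
Other parents of S7's children:
  parents(S8) \ {S7} = {S2, S3, S5, S6}.
So the Markov blanket of S7 is {S1, S2, S3, S4, S5, S6, S8}.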